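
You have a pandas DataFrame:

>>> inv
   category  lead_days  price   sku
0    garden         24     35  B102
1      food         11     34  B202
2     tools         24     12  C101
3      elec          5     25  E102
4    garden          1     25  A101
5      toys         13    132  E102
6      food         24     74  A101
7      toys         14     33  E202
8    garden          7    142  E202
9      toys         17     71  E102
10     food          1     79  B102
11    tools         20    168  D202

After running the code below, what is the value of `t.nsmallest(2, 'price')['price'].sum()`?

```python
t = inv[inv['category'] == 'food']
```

filter rows where category == 'food':
   category  lead_days  price   sku
1      food         11     34  B202
6      food         24     74  A101
10     food          1     79  B102
take 2 rows with smallest price:
  category  lead_days  price   sku
1     food         11     34  B202
6     food         24     74  A101

108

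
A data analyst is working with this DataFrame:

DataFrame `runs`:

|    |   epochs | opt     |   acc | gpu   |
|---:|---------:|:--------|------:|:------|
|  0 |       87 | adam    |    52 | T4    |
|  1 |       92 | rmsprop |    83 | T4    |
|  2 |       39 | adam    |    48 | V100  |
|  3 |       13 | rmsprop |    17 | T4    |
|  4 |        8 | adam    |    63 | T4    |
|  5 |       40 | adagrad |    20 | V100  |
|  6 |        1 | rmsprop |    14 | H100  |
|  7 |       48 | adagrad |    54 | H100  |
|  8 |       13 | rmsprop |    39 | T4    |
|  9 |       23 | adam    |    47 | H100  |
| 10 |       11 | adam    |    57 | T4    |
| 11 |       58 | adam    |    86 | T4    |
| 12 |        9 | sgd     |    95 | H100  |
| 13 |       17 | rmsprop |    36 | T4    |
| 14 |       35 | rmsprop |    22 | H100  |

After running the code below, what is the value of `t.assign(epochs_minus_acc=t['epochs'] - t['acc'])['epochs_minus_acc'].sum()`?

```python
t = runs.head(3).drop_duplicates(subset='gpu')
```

26

take first 3 rows:
   epochs      opt  acc   gpu
0      87     adam   52    T4
1      92  rmsprop   83    T4
2      39     adam   48  V100
drop duplicate gpu (keep=first):
   epochs   opt  acc   gpu
0      87  adam   52    T4
2      39  adam   48  V100
add column epochs_minus_acc = t['epochs'] - t['acc']:
   epochs   opt  acc   gpu  epochs_minus_acc
0      87  adam   52    T4                35
2      39  adam   48  V100                -9
The sum of column 'epochs_minus_acc' is 26.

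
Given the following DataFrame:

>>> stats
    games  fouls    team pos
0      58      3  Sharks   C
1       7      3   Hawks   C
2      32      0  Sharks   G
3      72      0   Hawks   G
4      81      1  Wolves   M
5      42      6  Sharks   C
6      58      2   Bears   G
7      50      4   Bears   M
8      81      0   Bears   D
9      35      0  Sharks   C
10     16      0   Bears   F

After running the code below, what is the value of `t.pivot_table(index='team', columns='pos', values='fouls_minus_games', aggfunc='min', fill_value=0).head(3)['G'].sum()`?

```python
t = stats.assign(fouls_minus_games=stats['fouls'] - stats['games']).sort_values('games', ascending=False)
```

add column fouls_minus_games = stats['fouls'] - stats['games']:
    games  fouls    team pos  fouls_minus_games
0      58      3  Sharks   C                -55
1       7      3   Hawks   C                 -4
2      32      0  Sharks   G                -32
3      72      0   Hawks   G                -72
4      81      1  Wolves   M                -80
5      42      6  Sharks   C                -36
6      58      2   Bears   G                -56
7      50      4   Bears   M                -46
8      81      0   Bears   D                -81
9      35      0  Sharks   C                -35
10     16      0   Bears   F                -16
sort by games descending:
    games  fouls    team pos  fouls_minus_games
4      81      1  Wolves   M                -80
8      81      0   Bears   D                -81
3      72      0   Hawks   G                -72
0      58      3  Sharks   C                -55
6      58      2   Bears   G                -56
7      50      4   Bears   M                -46
5      42      6  Sharks   C                -36
9      35      0  Sharks   C                -35
2      32      0  Sharks   G                -32
10     16      0   Bears   F                -16
1       7      3   Hawks   C                 -4
pivot: rows=team, cols=pos, min(fouls_minus_games):
pos      C   D   F   G   M
team                      
Bears    0 -81 -16 -56 -46
Hawks   -4   0   0 -72   0
Sharks -55   0   0 -32   0
Wolves   0   0   0   0 -80
take first 3 rows:
pos      C   D   F   G   M
team                      
Bears    0 -81 -16 -56 -46
Hawks   -4   0   0 -72   0
Sharks -55   0   0 -32   0

-160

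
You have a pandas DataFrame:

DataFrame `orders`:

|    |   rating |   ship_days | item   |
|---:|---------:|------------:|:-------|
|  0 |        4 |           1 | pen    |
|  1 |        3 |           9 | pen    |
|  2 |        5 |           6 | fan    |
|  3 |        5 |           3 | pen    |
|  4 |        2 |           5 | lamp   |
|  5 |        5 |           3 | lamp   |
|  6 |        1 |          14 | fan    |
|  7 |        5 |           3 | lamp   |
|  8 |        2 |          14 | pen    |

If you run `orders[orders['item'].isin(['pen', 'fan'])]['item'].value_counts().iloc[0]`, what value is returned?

4

filter rows where item in ['pen', 'fan']:
   rating  ship_days item
0       4          1  pen
1       3          9  pen
2       5          6  fan
3       5          3  pen
6       1         14  fan
8       2         14  pen
value_counts of item:
item
pen    4
fan    2
Name: count, dtype: int64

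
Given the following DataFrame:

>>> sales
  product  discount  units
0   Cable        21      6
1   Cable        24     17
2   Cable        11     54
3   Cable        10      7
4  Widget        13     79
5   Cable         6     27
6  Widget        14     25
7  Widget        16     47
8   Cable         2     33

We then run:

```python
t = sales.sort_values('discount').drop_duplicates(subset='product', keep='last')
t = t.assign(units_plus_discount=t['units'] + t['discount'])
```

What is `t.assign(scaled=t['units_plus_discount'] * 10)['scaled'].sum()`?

1040

sort by discount:
  product  discount  units
8   Cable         2     33
5   Cable         6     27
3   Cable        10      7
2   Cable        11     54
4  Widget        13     79
6  Widget        14     25
7  Widget        16     47
0   Cable        21      6
1   Cable        24     17
drop duplicate product (keep=last):
  product  discount  units
7  Widget        16     47
1   Cable        24     17
add column units_plus_discount = t['units'] + t['discount']:
  product  discount  units  units_plus_discount
7  Widget        16     47                   63
1   Cable        24     17                   41
add column scaled = t['units_plus_discount'] * 10:
  product  discount  units  units_plus_discount  scaled
7  Widget        16     47                   63     630
1   Cable        24     17                   41     410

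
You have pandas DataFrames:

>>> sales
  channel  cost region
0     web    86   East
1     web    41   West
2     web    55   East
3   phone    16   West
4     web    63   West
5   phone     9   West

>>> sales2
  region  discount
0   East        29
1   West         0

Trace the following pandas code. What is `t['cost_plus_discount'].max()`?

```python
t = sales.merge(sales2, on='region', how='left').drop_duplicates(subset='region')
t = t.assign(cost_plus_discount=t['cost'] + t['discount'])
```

merge on 'region' (how='left') → 6 rows:
  channel  cost region  discount
0     web    86   East        29
1     web    41   West         0
2     web    55   East        29
3   phone    16   West         0
4     web    63   West         0
5   phone     9   West         0
drop duplicate region (keep=first):
  channel  cost region  discount
0     web    86   East        29
1     web    41   West         0
add column cost_plus_discount = t['cost'] + t['discount']:
  channel  cost region  discount  cost_plus_discount
0     web    86   East        29                 115
1     web    41   West         0                  41
Finally, max of column 'cost_plus_discount' = 115.

115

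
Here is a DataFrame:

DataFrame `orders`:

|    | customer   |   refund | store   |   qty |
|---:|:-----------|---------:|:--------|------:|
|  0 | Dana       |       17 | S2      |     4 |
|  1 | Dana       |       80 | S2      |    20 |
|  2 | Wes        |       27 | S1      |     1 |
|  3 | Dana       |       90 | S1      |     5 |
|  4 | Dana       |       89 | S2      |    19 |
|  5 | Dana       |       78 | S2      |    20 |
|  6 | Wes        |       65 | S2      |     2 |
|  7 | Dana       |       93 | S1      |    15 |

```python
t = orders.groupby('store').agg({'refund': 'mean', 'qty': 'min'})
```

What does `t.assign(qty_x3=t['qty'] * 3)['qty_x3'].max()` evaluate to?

6

group by store: mean(refund), min(qty):
       refund  qty
store             
S1       70.0    1
S2       65.8    2
add column qty_x3 = t['qty'] * 3:
       refund  qty  qty_x3
store                     
S1       70.0    1       3
S2       65.8    2       6
Then the max of column 'qty_x3': 6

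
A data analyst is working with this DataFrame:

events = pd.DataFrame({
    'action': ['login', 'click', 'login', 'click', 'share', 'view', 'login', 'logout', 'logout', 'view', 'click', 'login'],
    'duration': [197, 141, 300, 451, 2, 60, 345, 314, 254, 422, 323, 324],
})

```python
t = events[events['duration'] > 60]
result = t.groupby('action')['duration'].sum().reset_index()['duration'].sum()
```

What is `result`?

filter rows where duration > 60:
    action  duration
0    login       197
1    click       141
2    login       300
3    click       451
6    login       345
7   logout       314
8   logout       254
9     view       422
10   click       323
11   login       324
group by action, sum of duration:
action
click      915
login     1166
logout     568
view       422
Name: duration, dtype: int64
reset_index():
   action  duration
0   click       915
1   login      1166
2  logout       568
3    view       422

3071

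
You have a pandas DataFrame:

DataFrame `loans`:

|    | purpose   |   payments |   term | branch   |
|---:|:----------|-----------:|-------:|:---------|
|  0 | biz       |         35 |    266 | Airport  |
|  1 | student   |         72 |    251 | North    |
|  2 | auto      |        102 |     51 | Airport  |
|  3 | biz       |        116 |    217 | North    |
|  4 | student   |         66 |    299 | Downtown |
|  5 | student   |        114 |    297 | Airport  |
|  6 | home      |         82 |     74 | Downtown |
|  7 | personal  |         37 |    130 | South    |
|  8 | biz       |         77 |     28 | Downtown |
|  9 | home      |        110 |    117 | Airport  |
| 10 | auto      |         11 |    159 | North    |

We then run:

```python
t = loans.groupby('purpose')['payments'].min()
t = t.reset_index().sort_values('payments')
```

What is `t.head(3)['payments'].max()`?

group by purpose, min of payments:
purpose
auto        11
biz         35
home        82
personal    37
student     66
Name: payments, dtype: int64
reset_index():
    purpose  payments
0      auto        11
1       biz        35
2      home        82
3  personal        37
4   student        66
sort by payments:
    purpose  payments
0      auto        11
1       biz        35
3  personal        37
4   student        66
2      home        82
take first 3 rows:
    purpose  payments
0      auto        11
1       biz        35
3  personal        37
max of column 'payments' → 37

37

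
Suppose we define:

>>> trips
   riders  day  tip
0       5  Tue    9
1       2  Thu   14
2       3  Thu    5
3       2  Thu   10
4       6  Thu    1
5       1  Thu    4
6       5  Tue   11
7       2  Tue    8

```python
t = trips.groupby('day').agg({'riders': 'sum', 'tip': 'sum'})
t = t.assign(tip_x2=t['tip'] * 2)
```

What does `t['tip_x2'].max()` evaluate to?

68

group by day: sum(riders), sum(tip):
     riders  tip
day             
Thu      14   34
Tue      12   28
add column tip_x2 = t['tip'] * 2:
     riders  tip  tip_x2
day                     
Thu      14   34      68
Tue      12   28      56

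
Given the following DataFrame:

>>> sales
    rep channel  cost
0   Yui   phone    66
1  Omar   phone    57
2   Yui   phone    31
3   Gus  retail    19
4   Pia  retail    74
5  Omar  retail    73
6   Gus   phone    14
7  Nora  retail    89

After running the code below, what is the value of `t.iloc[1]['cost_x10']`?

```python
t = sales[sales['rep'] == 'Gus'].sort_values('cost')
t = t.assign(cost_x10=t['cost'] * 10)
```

190

filter rows where rep == 'Gus':
   rep channel  cost
3  Gus  retail    19
6  Gus   phone    14
sort by cost:
   rep channel  cost
6  Gus   phone    14
3  Gus  retail    19
add column cost_x10 = t['cost'] * 10:
   rep channel  cost  cost_x10
6  Gus   phone    14       140
3  Gus  retail    19       190
Then the value at position 1, column 'cost_x10': 190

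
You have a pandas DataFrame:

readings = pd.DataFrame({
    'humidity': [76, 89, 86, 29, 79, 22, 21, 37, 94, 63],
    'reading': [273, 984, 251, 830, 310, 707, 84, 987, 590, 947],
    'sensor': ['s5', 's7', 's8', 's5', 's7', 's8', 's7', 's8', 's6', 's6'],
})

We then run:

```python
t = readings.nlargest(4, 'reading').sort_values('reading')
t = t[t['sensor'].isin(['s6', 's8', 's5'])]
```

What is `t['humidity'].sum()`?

take 4 rows with largest reading:
   humidity  reading sensor
7        37      987     s8
1        89      984     s7
9        63      947     s6
3        29      830     s5
sort by reading:
   humidity  reading sensor
3        29      830     s5
9        63      947     s6
1        89      984     s7
7        37      987     s8
filter rows where sensor in ['s6', 's8', 's5']:
   humidity  reading sensor
3        29      830     s5
9        63      947     s6
7        37      987     s8
Then the sum of column 'humidity': 129

129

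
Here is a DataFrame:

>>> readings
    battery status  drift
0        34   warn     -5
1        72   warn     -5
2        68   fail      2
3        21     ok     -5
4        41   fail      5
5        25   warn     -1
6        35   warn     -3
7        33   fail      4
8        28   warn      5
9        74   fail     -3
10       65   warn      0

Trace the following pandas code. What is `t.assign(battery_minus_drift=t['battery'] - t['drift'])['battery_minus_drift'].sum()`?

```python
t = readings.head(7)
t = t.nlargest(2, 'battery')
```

143

take first 7 rows:
   battery status  drift
0       34   warn     -5
1       72   warn     -5
2       68   fail      2
3       21     ok     -5
4       41   fail      5
5       25   warn     -1
6       35   warn     -3
take 2 rows with largest battery:
   battery status  drift
1       72   warn     -5
2       68   fail      2
add column battery_minus_drift = t['battery'] - t['drift']:
   battery status  drift  battery_minus_drift
1       72   warn     -5                   77
2       68   fail      2                   66
The sum of column 'battery_minus_drift' is 143.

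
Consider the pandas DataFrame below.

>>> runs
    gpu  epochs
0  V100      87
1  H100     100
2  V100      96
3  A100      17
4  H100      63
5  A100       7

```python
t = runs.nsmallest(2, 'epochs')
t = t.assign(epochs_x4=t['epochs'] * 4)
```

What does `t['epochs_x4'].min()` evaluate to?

28

take 2 rows with smallest epochs:
    gpu  epochs
5  A100       7
3  A100      17
add column epochs_x4 = t['epochs'] * 4:
    gpu  epochs  epochs_x4
5  A100       7         28
3  A100      17         68
So min() = 28.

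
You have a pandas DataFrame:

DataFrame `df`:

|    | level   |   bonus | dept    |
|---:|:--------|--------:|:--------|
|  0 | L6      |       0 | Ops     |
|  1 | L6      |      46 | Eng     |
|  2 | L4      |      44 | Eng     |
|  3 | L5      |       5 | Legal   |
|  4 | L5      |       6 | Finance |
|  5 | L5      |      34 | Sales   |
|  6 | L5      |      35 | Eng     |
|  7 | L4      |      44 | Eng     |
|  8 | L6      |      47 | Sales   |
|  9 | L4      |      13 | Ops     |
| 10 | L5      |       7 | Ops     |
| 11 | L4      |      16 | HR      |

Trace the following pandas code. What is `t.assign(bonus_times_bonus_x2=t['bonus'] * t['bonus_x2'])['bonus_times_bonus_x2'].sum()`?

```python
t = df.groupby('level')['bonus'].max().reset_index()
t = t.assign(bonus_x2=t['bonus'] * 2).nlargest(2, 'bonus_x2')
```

group by level, max of bonus:
level
L4    44
L5    35
L6    47
Name: bonus, dtype: int64
reset_index():
  level  bonus
0    L4     44
1    L5     35
2    L6     47
add column bonus_x2 = t['bonus'] * 2:
  level  bonus  bonus_x2
0    L4     44        88
1    L5     35        70
2    L6     47        94
take 2 rows with largest bonus_x2:
  level  bonus  bonus_x2
2    L6     47        94
0    L4     44        88
add column bonus_times_bonus_x2 = t['bonus'] * t['bonus_x2']:
  level  bonus  bonus_x2  bonus_times_bonus_x2
2    L6     47        94                  4418
0    L4     44        88                  3872

8290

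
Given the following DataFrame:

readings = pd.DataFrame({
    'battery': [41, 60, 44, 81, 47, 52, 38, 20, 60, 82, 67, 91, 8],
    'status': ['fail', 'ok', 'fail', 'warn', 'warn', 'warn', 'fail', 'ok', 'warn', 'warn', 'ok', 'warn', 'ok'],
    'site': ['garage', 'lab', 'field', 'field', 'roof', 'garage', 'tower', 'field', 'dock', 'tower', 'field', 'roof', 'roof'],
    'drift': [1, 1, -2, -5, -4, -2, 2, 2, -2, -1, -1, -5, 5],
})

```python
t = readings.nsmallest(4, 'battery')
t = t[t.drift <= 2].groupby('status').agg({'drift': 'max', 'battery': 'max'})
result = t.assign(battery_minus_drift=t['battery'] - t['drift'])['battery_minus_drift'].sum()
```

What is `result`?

take 4 rows with smallest battery:
    battery status    site  drift
12        8     ok    roof      5
7        20     ok   field      2
6        38   fail   tower      2
0        41   fail  garage      1
filter rows where drift <= 2:
   battery status    site  drift
7       20     ok   field      2
6       38   fail   tower      2
0       41   fail  garage      1
group by status: max(drift), max(battery):
        drift  battery
status                
fail        2       41
ok          2       20
add column battery_minus_drift = t['battery'] - t['drift']:
        drift  battery  battery_minus_drift
status                                     
fail        2       41                   39
ok          2       20                   18
Reading off the sum of column 'battery_minus_drift', we get 57.

57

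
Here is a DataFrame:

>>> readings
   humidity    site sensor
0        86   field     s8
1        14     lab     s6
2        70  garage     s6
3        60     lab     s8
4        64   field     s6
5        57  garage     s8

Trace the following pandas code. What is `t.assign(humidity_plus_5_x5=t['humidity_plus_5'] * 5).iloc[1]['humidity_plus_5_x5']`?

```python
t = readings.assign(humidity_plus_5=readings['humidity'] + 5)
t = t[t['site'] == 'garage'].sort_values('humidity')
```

add column humidity_plus_5 = readings['humidity'] + 5:
   humidity    site sensor  humidity_plus_5
0        86   field     s8               91
1        14     lab     s6               19
2        70  garage     s6               75
3        60     lab     s8               65
4        64   field     s6               69
5        57  garage     s8               62
filter rows where site == 'garage':
   humidity    site sensor  humidity_plus_5
2        70  garage     s6               75
5        57  garage     s8               62
sort by humidity:
   humidity    site sensor  humidity_plus_5
5        57  garage     s8               62
2        70  garage     s6               75
add column humidity_plus_5_x5 = t['humidity_plus_5'] * 5:
   humidity    site sensor  humidity_plus_5  humidity_plus_5_x5
5        57  garage     s8               62                 310
2        70  garage     s6               75                 375
value at position 1, column 'humidity_plus_5_x5' → 375

375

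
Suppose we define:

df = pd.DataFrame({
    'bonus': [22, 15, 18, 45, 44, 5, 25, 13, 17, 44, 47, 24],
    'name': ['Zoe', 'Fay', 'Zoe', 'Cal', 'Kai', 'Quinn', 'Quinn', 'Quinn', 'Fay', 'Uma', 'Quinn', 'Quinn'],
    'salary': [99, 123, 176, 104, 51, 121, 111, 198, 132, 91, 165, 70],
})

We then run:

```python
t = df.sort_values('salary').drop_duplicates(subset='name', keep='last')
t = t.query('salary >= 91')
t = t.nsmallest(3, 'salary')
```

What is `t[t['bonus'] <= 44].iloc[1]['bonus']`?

sort by salary:
    bonus   name  salary
4      44    Kai      51
11     24  Quinn      70
9      44    Uma      91
0      22    Zoe      99
3      45    Cal     104
6      25  Quinn     111
5       5  Quinn     121
1      15    Fay     123
8      17    Fay     132
10     47  Quinn     165
2      18    Zoe     176
7      13  Quinn     198
drop duplicate name (keep=last):
   bonus   name  salary
4     44    Kai      51
9     44    Uma      91
3     45    Cal     104
8     17    Fay     132
2     18    Zoe     176
7     13  Quinn     198
filter rows where salary >= 91:
   bonus   name  salary
9     44    Uma      91
3     45    Cal     104
8     17    Fay     132
2     18    Zoe     176
7     13  Quinn     198
take 3 rows with smallest salary:
   bonus name  salary
9     44  Uma      91
3     45  Cal     104
8     17  Fay     132
filter rows where bonus <= 44:
   bonus name  salary
9     44  Uma      91
8     17  Fay     132

17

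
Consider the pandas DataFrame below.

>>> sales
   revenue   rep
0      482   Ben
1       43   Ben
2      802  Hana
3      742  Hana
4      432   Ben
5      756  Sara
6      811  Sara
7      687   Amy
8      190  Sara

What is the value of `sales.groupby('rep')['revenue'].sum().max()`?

group by rep, sum of revenue:
rep
Amy      687
Ben      957
Hana    1544
Sara    1757
Name: revenue, dtype: int64
Finally, max of the resulting series = 1757.

1757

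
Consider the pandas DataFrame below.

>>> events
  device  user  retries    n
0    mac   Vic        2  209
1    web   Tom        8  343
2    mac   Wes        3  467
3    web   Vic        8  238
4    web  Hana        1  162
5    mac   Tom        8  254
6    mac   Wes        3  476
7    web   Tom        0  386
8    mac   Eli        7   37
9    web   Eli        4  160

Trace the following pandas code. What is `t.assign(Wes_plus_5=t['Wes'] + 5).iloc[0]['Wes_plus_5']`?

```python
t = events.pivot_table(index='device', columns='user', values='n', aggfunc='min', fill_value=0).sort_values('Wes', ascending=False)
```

pivot: rows=device, cols=user, min(n):
user    Eli  Hana  Tom  Vic  Wes
device                          
mac      37     0  254  209  467
web     160   162  343  238    0
sort by Wes descending:
user    Eli  Hana  Tom  Vic  Wes
device                          
mac      37     0  254  209  467
web     160   162  343  238    0
add column Wes_plus_5 = t['Wes'] + 5:
user    Eli  Hana  Tom  Vic  Wes  Wes_plus_5
device                                      
mac      37     0  254  209  467         472
web     160   162  343  238    0           5
Hence 472.

472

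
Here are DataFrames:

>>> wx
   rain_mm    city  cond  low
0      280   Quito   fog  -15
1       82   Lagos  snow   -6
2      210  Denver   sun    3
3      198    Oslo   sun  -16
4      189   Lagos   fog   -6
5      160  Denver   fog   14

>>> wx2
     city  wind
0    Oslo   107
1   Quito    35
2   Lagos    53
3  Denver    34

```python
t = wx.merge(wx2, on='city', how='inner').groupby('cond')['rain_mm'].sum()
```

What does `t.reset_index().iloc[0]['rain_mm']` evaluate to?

merge on 'city' (how='inner') → 6 rows:
   rain_mm    city  cond  low  wind
0      280   Quito   fog  -15    35
1       82   Lagos  snow   -6    53
2      210  Denver   sun    3    34
3      198    Oslo   sun  -16   107
4      189   Lagos   fog   -6    53
5      160  Denver   fog   14    34
group by cond, sum of rain_mm:
cond
fog     629
snow     82
sun     408
Name: rain_mm, dtype: int64
reset_index():
   cond  rain_mm
0   fog      629
1  snow       82
2   sun      408
value at position 0, column 'rain_mm' → 629

629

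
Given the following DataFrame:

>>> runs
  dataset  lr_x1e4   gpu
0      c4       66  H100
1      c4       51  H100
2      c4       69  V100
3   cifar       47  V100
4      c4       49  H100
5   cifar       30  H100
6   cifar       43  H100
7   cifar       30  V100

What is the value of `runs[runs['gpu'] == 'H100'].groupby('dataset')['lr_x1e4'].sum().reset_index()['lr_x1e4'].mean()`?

filter rows where gpu == 'H100':
  dataset  lr_x1e4   gpu
0      c4       66  H100
1      c4       51  H100
4      c4       49  H100
5   cifar       30  H100
6   cifar       43  H100
group by dataset, sum of lr_x1e4:
dataset
c4       166
cifar     73
Name: lr_x1e4, dtype: int64
reset_index():
  dataset  lr_x1e4
0      c4      166
1   cifar       73
Reading off the mean of column 'lr_x1e4', we get 119.5.

119.5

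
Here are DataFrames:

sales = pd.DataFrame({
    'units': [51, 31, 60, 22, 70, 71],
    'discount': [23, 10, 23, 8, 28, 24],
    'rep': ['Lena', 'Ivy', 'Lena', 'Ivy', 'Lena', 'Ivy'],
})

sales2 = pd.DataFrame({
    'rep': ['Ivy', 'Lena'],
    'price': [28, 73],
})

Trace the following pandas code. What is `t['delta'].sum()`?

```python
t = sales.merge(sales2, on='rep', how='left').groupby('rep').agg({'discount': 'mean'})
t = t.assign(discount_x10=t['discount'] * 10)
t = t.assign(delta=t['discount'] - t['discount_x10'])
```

-348.0

merge on 'rep' (how='left') → 6 rows:
   units  discount   rep  price
0     51        23  Lena     73
1     31        10   Ivy     28
2     60        23  Lena     73
3     22         8   Ivy     28
4     70        28  Lena     73
5     71        24   Ivy     28
group by rep, mean of discount:
       discount
rep            
Ivy   14.000000
Lena  24.666667
add column discount_x10 = t['discount'] * 10:
       discount  discount_x10
rep                          
Ivy   14.000000    140.000000
Lena  24.666667    246.666667
add column delta = t['discount'] - t['discount_x10']:
       discount  discount_x10  delta
rep                                 
Ivy   14.000000    140.000000 -126.0
Lena  24.666667    246.666667 -222.0
Reading off the sum of column 'delta', we get -348.0.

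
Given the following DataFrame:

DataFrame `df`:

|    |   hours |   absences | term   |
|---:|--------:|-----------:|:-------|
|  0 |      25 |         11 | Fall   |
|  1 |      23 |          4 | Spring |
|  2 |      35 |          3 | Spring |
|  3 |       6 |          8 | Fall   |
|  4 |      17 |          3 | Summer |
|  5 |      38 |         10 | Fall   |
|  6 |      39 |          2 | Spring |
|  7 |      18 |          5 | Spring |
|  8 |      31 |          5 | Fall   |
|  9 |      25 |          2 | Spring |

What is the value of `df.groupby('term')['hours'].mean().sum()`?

70.0

group by term, mean of hours:
term
Fall      25.0
Spring    28.0
Summer    17.0
Name: hours, dtype: float64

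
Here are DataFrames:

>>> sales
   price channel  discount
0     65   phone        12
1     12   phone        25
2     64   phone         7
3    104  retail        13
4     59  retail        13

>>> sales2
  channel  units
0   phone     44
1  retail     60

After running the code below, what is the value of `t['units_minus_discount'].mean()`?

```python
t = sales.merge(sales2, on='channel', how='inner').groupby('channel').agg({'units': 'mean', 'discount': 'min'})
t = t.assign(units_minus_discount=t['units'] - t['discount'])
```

merge on 'channel' (how='inner') → 5 rows:
   price channel  discount  units
0     65   phone        12     44
1     12   phone        25     44
2     64   phone         7     44
3    104  retail        13     60
4     59  retail        13     60
group by channel: mean(units), min(discount):
         units  discount
channel                 
phone     44.0         7
retail    60.0        13
add column units_minus_discount = t['units'] - t['discount']:
         units  discount  units_minus_discount
channel                                       
phone     44.0         7                  37.0
retail    60.0        13                  47.0

42.0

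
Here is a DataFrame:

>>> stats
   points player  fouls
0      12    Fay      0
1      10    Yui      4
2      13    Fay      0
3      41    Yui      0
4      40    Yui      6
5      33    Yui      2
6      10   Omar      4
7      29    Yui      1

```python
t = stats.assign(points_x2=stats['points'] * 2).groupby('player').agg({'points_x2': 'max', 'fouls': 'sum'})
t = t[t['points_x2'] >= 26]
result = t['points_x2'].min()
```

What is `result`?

add column points_x2 = stats['points'] * 2:
   points player  fouls  points_x2
0      12    Fay      0         24
1      10    Yui      4         20
2      13    Fay      0         26
3      41    Yui      0         82
4      40    Yui      6         80
5      33    Yui      2         66
6      10   Omar      4         20
7      29    Yui      1         58
group by player: max(points_x2), sum(fouls):
        points_x2  fouls
player                  
Fay            26      0
Omar           20      4
Yui            82     13
filter rows where points_x2 >= 26:
        points_x2  fouls
player                  
Fay            26      0
Yui            82     13
min of column 'points_x2' → 26

26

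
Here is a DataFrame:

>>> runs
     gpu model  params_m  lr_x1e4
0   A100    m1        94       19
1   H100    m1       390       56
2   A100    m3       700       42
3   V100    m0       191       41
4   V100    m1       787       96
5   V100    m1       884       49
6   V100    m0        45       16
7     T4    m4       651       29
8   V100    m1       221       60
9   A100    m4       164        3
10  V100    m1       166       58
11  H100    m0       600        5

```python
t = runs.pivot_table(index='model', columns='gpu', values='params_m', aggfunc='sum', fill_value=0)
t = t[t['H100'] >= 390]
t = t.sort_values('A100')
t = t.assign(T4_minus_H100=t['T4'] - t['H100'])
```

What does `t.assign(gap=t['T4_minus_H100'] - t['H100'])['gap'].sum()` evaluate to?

-1980

pivot: rows=model, cols=gpu, sum(params_m):
gpu    A100  H100   T4  V100
model                       
m0        0   600    0   236
m1       94   390    0  2058
m3      700     0    0     0
m4      164     0  651     0
filter rows where H100 >= 390:
gpu    A100  H100  T4  V100
model                      
m0        0   600   0   236
m1       94   390   0  2058
sort by A100:
gpu    A100  H100  T4  V100
model                      
m0        0   600   0   236
m1       94   390   0  2058
add column T4_minus_H100 = t['T4'] - t['H100']:
gpu    A100  H100  T4  V100  T4_minus_H100
model                                     
m0        0   600   0   236           -600
m1       94   390   0  2058           -390
add column gap = t['T4_minus_H100'] - t['H100']:
gpu    A100  H100  T4  V100  T4_minus_H100   gap
model                                           
m0        0   600   0   236           -600 -1200
m1       94   390   0  2058           -390  -780
Hence -1980.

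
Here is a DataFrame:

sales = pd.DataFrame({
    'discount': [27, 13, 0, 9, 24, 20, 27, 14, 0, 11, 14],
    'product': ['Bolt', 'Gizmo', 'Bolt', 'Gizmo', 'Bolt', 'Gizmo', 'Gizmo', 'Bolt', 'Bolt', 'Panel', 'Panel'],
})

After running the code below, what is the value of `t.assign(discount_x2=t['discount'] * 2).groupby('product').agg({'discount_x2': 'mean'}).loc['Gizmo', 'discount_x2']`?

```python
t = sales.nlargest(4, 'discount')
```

47.0

take 4 rows with largest discount:
   discount product
0        27    Bolt
6        27   Gizmo
4        24    Bolt
5        20   Gizmo
add column discount_x2 = t['discount'] * 2:
   discount product  discount_x2
0        27    Bolt           54
6        27   Gizmo           54
4        24    Bolt           48
5        20   Gizmo           40
group by product, mean of discount_x2:
         discount_x2
product             
Bolt            51.0
Gizmo           47.0
The value at row 'Gizmo', column 'discount_x2' is 47.0.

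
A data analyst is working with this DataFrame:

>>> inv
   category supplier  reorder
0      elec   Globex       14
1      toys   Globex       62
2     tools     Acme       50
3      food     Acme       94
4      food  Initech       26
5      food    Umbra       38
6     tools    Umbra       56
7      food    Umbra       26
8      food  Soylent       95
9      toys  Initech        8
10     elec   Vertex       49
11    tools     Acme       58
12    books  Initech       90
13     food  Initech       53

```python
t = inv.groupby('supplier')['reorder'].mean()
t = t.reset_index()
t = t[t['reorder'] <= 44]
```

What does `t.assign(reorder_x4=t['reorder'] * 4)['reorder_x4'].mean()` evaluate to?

156.0

group by supplier, mean of reorder:
supplier
Acme       67.333333
Globex     38.000000
Initech    44.250000
Soylent    95.000000
Umbra      40.000000
Vertex     49.000000
Name: reorder, dtype: float64
reset_index():
  supplier    reorder
0     Acme  67.333333
1   Globex  38.000000
2  Initech  44.250000
3  Soylent  95.000000
4    Umbra  40.000000
5   Vertex  49.000000
filter rows where reorder <= 44:
  supplier  reorder
1   Globex     38.0
4    Umbra     40.0
add column reorder_x4 = t['reorder'] * 4:
  supplier  reorder  reorder_x4
1   Globex     38.0       152.0
4    Umbra     40.0       160.0
Hence 156.0.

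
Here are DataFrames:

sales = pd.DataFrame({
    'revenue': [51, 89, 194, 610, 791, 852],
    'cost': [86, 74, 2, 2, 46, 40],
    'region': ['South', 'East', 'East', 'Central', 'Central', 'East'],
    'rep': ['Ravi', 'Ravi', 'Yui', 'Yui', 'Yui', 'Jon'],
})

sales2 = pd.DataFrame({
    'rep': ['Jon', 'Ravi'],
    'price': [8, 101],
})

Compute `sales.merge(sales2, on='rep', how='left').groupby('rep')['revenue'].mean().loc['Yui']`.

531.666666667

merge on 'rep' (how='left') → 6 rows:
   revenue  cost   region   rep  price
0       51    86    South  Ravi  101.0
1       89    74     East  Ravi  101.0
2      194     2     East   Yui    NaN
3      610     2  Central   Yui    NaN
4      791    46  Central   Yui    NaN
5      852    40     East   Jon    8.0
group by rep, mean of revenue:
rep
Jon     852.000000
Ravi     70.000000
Yui     531.666667
Name: revenue, dtype: float64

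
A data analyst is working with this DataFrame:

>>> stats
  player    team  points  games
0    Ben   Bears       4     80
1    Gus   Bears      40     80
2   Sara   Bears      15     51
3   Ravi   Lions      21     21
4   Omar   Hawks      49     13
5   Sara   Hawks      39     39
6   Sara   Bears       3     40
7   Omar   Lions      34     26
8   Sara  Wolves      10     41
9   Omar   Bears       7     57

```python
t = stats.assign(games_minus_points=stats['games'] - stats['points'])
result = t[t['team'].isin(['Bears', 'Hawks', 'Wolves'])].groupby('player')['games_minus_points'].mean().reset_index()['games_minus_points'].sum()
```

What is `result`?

add column games_minus_points = stats['games'] - stats['points']:
  player    team  points  games  games_minus_points
0    Ben   Bears       4     80                  76
1    Gus   Bears      40     80                  40
2   Sara   Bears      15     51                  36
3   Ravi   Lions      21     21                   0
4   Omar   Hawks      49     13                 -36
5   Sara   Hawks      39     39                   0
6   Sara   Bears       3     40                  37
7   Omar   Lions      34     26                  -8
8   Sara  Wolves      10     41                  31
9   Omar   Bears       7     57                  50
filter rows where team in ['Bears', 'Hawks', 'Wolves']:
  player    team  points  games  games_minus_points
0    Ben   Bears       4     80                  76
1    Gus   Bears      40     80                  40
2   Sara   Bears      15     51                  36
4   Omar   Hawks      49     13                 -36
5   Sara   Hawks      39     39                   0
6   Sara   Bears       3     40                  37
8   Sara  Wolves      10     41                  31
9   Omar   Bears       7     57                  50
group by player, mean of games_minus_points:
player
Ben     76.0
Gus     40.0
Omar     7.0
Sara    26.0
Name: games_minus_points, dtype: float64
reset_index():
  player  games_minus_points
0    Ben                76.0
1    Gus                40.0
2   Omar                 7.0
3   Sara                26.0
Then the sum of column 'games_minus_points': 149.0

149.0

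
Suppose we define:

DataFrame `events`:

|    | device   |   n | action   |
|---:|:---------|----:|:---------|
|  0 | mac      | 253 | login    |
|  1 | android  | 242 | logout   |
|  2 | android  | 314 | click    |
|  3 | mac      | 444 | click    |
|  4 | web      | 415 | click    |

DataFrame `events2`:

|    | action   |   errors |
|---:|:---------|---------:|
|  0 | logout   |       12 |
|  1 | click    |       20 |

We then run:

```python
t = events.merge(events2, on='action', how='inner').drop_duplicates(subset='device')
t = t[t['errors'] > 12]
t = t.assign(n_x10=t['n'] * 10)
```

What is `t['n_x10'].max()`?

4440

merge on 'action' (how='inner') → 4 rows:
    device    n  action  errors
0  android  242  logout      12
1  android  314   click      20
2      mac  444   click      20
3      web  415   click      20
drop duplicate device (keep=first):
    device    n  action  errors
0  android  242  logout      12
2      mac  444   click      20
3      web  415   click      20
filter rows where errors > 12:
  device    n action  errors
2    mac  444  click      20
3    web  415  click      20
add column n_x10 = t['n'] * 10:
  device    n action  errors  n_x10
2    mac  444  click      20   4440
3    web  415  click      20   4150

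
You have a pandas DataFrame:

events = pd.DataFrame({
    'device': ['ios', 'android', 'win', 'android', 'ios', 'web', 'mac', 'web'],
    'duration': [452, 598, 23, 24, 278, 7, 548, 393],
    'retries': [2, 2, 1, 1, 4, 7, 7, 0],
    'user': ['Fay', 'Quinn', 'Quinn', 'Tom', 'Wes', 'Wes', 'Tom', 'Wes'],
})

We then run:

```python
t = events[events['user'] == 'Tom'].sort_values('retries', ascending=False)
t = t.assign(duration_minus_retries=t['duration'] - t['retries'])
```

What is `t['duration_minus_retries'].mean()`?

filter rows where user == 'Tom':
    device  duration  retries user
3  android        24        1  Tom
6      mac       548        7  Tom
sort by retries descending:
    device  duration  retries user
6      mac       548        7  Tom
3  android        24        1  Tom
add column duration_minus_retries = t['duration'] - t['retries']:
    device  duration  retries user  duration_minus_retries
6      mac       548        7  Tom                     541
3  android        24        1  Tom                      23
Then the mean of column 'duration_minus_retries': 282.0

282.0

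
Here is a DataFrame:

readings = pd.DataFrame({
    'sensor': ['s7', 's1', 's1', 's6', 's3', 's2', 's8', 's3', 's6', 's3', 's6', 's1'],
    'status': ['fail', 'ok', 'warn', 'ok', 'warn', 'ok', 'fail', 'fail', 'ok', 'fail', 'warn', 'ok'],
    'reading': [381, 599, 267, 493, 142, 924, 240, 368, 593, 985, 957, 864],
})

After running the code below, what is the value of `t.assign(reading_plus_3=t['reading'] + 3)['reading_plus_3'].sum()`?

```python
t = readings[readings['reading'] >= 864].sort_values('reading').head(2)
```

filter rows where reading >= 864:
   sensor status  reading
5      s2     ok      924
9      s3   fail      985
10     s6   warn      957
11     s1     ok      864
sort by reading:
   sensor status  reading
11     s1     ok      864
5      s2     ok      924
10     s6   warn      957
9      s3   fail      985
take first 2 rows:
   sensor status  reading
11     s1     ok      864
5      s2     ok      924
add column reading_plus_3 = t['reading'] + 3:
   sensor status  reading  reading_plus_3
11     s1     ok      864             867
5      s2     ok      924             927
Hence 1794.

1794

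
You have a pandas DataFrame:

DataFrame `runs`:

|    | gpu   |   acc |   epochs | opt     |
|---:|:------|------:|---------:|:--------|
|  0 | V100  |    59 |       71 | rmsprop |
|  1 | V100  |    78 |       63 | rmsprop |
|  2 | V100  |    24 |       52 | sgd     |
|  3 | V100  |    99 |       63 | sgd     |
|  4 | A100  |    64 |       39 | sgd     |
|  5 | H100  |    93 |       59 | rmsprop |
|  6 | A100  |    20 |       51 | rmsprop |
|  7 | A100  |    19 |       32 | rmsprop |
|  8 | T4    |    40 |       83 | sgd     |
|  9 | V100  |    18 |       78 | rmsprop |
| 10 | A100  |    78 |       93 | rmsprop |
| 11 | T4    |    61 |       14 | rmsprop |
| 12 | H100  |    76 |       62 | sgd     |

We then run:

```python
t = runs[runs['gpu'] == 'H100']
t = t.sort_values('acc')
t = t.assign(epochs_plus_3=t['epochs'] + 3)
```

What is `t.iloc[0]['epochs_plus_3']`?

65

filter rows where gpu == 'H100':
     gpu  acc  epochs      opt
5   H100   93      59  rmsprop
12  H100   76      62      sgd
sort by acc:
     gpu  acc  epochs      opt
12  H100   76      62      sgd
5   H100   93      59  rmsprop
add column epochs_plus_3 = t['epochs'] + 3:
     gpu  acc  epochs      opt  epochs_plus_3
12  H100   76      62      sgd             65
5   H100   93      59  rmsprop             62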